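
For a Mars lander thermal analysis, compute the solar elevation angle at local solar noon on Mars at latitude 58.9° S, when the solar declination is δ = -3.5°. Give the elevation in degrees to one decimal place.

34.6°

At local noon the hour angle is zero, so the zenith angle equals |φ − δ| = |-58.9° − (-3.500°)| = 55.400°.
Elevation = 90° − 55.400° = 34.6°.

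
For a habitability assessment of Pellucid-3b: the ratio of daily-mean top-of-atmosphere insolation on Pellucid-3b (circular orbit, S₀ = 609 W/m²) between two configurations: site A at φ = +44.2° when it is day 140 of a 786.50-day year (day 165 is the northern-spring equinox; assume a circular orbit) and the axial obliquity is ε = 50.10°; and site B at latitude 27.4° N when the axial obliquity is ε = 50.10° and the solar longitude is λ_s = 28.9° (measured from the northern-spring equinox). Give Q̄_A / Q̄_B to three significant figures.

— Configuration A (φ=+44.2°):
Solar longitude: λ_s = 360° × (140 − 165)/786.50 = -11.443°, i.e. -11.443° + 360° = 348.557°.
sin δ = sin 50.10° × sin 348.557° = -0.15220, so δ = -8.755°.
cos H₀ = −tan(+44.2°) tan(-8.755°) = 0.1498, H₀ = 1.4205 rad.
Bracket: H₀ sin φ sin δ + cos φ cos δ sin H₀ = 1.4205×0.69717×-0.15220 + 0.71691×0.98835×0.98872 = -0.150728 + 0.700565 = 0.549837.
Q̄ = (S₀/π) × [bracket] = (609/π) × 0.549837 = 106.59 W/m².
— Configuration B (φ=+27.4°):
Solar declination: sin δ = sin ε · sin λ_s = sin 50.10° × sin 28.9° = 0.37076, so δ = +21.762°.
cos H₀ = −tan(+27.4°) tan(+21.762°) = -0.2069, H₀ = 1.7792 rad.
Bracket: H₀ sin φ sin δ + cos φ cos δ sin H₀ = 1.7792×0.46020×0.37076 + 0.88782×0.92873×0.97836 = 0.303574 + 0.806702 = 1.110276.
Q̄ = (S₀/π) × [bracket] = (609/π) × 1.110276 = 215.23 W/m².
Ratio Q̄_A / Q̄_B = 106.59 / 215.23 = 0.4952.

Q̄_A / Q̄_B ≈ 0.495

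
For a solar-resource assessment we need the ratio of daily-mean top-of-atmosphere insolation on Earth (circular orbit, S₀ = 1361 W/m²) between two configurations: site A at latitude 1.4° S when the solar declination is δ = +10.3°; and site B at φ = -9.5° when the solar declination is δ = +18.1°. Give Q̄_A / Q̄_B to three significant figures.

Q̄_A / Q̄_B ≈ 1.14

— Configuration A (φ=-1.4°):
cos H₀ = −tan(-1.4°) tan(+10.300°) = 0.0044, H₀ = 1.5664 rad.
Bracket: H₀ sin φ sin δ + cos φ cos δ sin H₀ = 1.5664×-0.02443×0.17880 + 0.99970×0.98389×0.99999 = -0.006842 + 0.983585 = 0.976743.
Q̄ = (S₀/π) × [bracket] = (1361/π) × 0.976743 = 423.14 W/m².
— Configuration B (φ=-9.5°):
cos H₀ = −tan(-9.5°) tan(+18.100°) = 0.0547, H₀ = 1.5161 rad.
Bracket: H₀ sin φ sin δ + cos φ cos δ sin H₀ = 1.5161×-0.16505×0.31068 + 0.98629×0.95052×0.99850 = -0.077742 + 0.936082 = 0.858340.
Q̄ = (S₀/π) × [bracket] = (1361/π) × 0.858340 = 371.85 W/m².
Ratio Q̄_A / Q̄_B = 423.14 / 371.85 = 1.138.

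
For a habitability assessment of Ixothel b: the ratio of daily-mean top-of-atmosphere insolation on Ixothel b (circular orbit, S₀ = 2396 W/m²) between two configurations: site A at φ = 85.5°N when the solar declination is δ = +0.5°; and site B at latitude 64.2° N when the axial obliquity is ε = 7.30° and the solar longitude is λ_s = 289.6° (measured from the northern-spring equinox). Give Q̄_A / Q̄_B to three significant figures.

Q̄_A / Q̄_B ≈ 0.335

— Configuration A (φ=+85.5°):
cos H₀ = −tan(+85.5°) tan(+0.500°) = -0.1109, H₀ = 1.6819 rad.
Bracket: H₀ sin φ sin δ + cos φ cos δ sin H₀ = 1.6819×0.99692×0.00873 + 0.07846×0.99996×0.99383 = 0.014638 + 0.077973 = 0.092611.
Q̄ = (S₀/π) × [bracket] = (2396/π) × 0.092611 = 70.632 W/m².
— Configuration B (φ=+64.2°):
Solar declination: sin δ = sin ε · sin λ_s = sin 7.30° × sin 289.6° = -0.11970, so δ = -6.875°.
cos H₀ = −tan(+64.2°) tan(-6.875°) = 0.2494, H₀ = 1.3187 rad.
Bracket: H₀ sin φ sin δ + cos φ cos δ sin H₀ = 1.3187×0.90032×-0.11970 + 0.43523×0.99281×0.96840 = -0.142114 + 0.418446 = 0.276332.
Q̄ = (S₀/π) × [bracket] = (2396/π) × 0.276332 = 210.75 W/m².
Ratio Q̄_A / Q̄_B = 70.632 / 210.75 = 0.3351.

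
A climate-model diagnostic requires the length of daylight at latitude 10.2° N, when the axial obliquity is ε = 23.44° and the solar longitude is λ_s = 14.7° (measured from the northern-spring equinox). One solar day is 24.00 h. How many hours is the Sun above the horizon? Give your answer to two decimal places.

Solar declination: sin δ = sin ε · sin λ_s = sin 23.44° × sin 14.7° = 0.10094, so δ = +5.793°.
cos H₀ = −tan φ · tan δ = −tan(+10.2°) × tan(+5.793°) = -0.0183, so H₀ = 1.5891 rad = 91.05°.
Daylight = 2H₀/(2π) × 24.00 h = (1.5891/π) × 24.00 = 12.14 h.

12.14 h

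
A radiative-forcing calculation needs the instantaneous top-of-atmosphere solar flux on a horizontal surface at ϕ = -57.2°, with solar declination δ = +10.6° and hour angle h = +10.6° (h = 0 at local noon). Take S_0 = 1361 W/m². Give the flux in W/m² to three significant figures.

502 W/m²

cos θ_z = sin ϕ sin δ + cos ϕ cos δ cos h = -0.154623 + 0.523378 = 0.368755.
Flux = S_0 · cos θ_z = 1361 × 0.368755 = 501.9 W/m².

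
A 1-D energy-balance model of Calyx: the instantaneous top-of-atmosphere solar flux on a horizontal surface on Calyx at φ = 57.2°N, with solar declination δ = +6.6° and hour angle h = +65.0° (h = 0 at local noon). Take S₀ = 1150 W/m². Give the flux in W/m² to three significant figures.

373 W/m²

cos θ_z = sin φ sin δ + cos φ cos δ cos h = 0.096612 + 0.227419 = 0.324031.
Flux = S₀ · cos θ_z = 1150 × 0.324031 = 372.6 W/m².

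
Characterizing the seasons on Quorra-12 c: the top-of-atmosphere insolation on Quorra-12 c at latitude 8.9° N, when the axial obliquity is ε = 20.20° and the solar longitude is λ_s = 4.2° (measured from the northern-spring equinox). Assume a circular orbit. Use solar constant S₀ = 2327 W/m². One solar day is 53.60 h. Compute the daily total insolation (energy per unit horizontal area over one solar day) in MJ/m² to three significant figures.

142 MJ/m²

Solar declination: sin δ = sin ε · sin λ_s = sin 20.20° × sin 4.2° = 0.02529, so δ = +1.449°.
cos H₀ = −tan(+8.9°) tan(+1.449°) = -0.0040, H₀ = 1.5748 rad.
Bracket: H₀ sin φ sin δ + cos φ cos δ sin H₀ = 1.5748×0.15471×0.02529 + 0.98796×0.99968×0.99999 = 0.006162 + 0.987634 = 0.993796.
Q̄ = (S₀/π) × [bracket] = (2327/π) × 0.993796 = 736.11 W/m².
Daily total = Q̄ × 53.60 h × 3600 s/h = 736.11 × 53.60 × 3600 / 10⁶ = 142.0 MJ/m².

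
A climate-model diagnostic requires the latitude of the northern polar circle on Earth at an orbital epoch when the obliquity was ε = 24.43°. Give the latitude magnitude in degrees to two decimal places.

65.57°

The polar circle is the lowest latitude that experiences at least one full rotation of continuous daylight at the northern-summer solstice; it lies at |φ| = 90° − ε = 90° − 24.43° = 65.57°.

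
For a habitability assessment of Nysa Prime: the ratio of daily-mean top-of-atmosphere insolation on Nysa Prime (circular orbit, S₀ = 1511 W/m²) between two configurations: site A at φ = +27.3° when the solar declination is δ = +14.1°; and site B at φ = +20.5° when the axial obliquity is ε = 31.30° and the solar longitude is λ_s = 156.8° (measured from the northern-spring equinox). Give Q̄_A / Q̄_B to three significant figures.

Q̄_A / Q̄_B ≈ 1.01

— Configuration A (φ=+27.3°):
cos H₀ = −tan(+27.3°) tan(+14.100°) = -0.1296, H₀ = 1.7008 rad.
Bracket: H₀ sin φ sin δ + cos φ cos δ sin H₀ = 1.7008×0.45865×0.24362 + 0.88862×0.96987×0.99156 = 0.190041 + 0.854572 = 1.044613.
Q̄ = (S₀/π) × [bracket] = (1511/π) × 1.044613 = 502.42 W/m².
— Configuration B (φ=+20.5°):
Solar declination: sin δ = sin ε · sin λ_s = sin 31.30° × sin 156.8° = 0.20466, so δ = +11.810°.
cos H₀ = −tan(+20.5°) tan(+11.810°) = -0.0782, H₀ = 1.6491 rad.
Bracket: H₀ sin φ sin δ + cos φ cos δ sin H₀ = 1.6491×0.35021×0.20466 + 0.93667×0.97883×0.99694 = 0.118198 + 0.914035 = 1.032233.
Q̄ = (S₀/π) × [bracket] = (1511/π) × 1.032233 = 496.47 W/m².
Ratio Q̄_A / Q̄_B = 502.42 / 496.47 = 1.012.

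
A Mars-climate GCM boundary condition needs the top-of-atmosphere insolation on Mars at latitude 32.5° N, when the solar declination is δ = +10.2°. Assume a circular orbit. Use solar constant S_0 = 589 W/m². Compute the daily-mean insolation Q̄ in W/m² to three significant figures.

cos h₀ = −tan(+32.5°) tan(+10.200°) = -0.1146, h₀ = 1.6857 rad.
Bracket: h₀ sin ϕ sin δ + cos ϕ cos δ sin h₀ = 1.6857×0.53730×0.17708 + 0.84339×0.98420×0.99341 = 0.160386 + 0.824594 = 0.984980.
Q̄ = (S_0/π) × [bracket] = (589/π) × 0.984980 = 184.7 W/m².

Q̄ ≈ 185 W/m²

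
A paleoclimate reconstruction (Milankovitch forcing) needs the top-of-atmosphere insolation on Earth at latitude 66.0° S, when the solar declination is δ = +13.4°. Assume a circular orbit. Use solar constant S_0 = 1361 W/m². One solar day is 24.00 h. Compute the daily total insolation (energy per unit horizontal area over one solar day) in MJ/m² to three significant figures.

4.54 MJ/m²

cos h₀ = −tan(-66.0°) tan(+13.400°) = 0.5351, h₀ = 1.0062 rad.
Bracket: h₀ sin ϕ sin δ + cos ϕ cos δ sin h₀ = 1.0062×-0.91355×0.23175 + 0.40674×0.97278×0.84480 = -0.213028 + 0.334261 = 0.121233.
Q̄ = (S_0/π) × [bracket] = (1361/π) × 0.121233 = 52.521 W/m².
Daily total = Q̄ × 24.00 h × 3600 s/h = 52.521 × 24.00 × 3600 / 10⁶ = 4.538 MJ/m².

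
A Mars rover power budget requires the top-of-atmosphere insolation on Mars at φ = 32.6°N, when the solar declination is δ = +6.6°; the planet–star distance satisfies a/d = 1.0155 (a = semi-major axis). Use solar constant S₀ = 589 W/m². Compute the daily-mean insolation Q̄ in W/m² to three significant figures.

cos H₀ = −tan(+32.6°) tan(+6.600°) = -0.0740, H₀ = 1.6449 rad.
Bracket: H₀ sin φ sin δ + cos φ cos δ sin H₀ = 1.6449×0.53877×0.11494 + 0.84245×0.99337×0.99726 = 0.101862 + 0.834572 = 0.936434.
Inverse-square distance factor (a/d)² = 1.0155² = 1.031240.
Q̄ = (S₀/π) × 1.031240 × [bracket] = (589/π) × 1.031240 × 0.936434 = 181.1 W/m².

Q̄ ≈ 181 W/m²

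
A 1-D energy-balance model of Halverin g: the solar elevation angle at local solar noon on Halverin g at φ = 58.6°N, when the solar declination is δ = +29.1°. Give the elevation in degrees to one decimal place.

60.5°

At local noon the hour angle is zero, so the zenith angle equals |φ − δ| = |+58.6° − (+29.100°)| = 29.500°.
Elevation = 90° − 29.500° = 60.5°.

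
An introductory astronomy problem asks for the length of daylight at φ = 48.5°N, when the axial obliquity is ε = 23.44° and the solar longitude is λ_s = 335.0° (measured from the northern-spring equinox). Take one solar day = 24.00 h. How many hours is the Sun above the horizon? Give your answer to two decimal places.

10.52 h

Solar declination: sin δ = sin ε · sin λ_s = sin 23.44° × sin 335.0° = -0.16811, so δ = -9.678°.
cos H₀ = −tan φ · tan δ = −tan(+48.5°) × tan(-9.678°) = 0.1928, so H₀ = 1.3768 rad = 78.89°.
Daylight = 2H₀/(2π) × 24.00 h = (1.3768/π) × 24.00 = 10.52 h.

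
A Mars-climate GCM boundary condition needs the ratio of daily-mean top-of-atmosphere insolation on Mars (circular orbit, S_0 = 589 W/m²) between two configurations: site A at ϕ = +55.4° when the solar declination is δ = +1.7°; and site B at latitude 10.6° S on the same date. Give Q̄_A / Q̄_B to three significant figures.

— Configuration A (ϕ=+55.4°):
cos h₀ = −tan(+55.4°) tan(+1.700°) = -0.0430, h₀ = 1.6138 rad.
Bracket: h₀ sin ϕ sin δ + cos ϕ cos δ sin h₀ = 1.6138×0.82314×0.02967 + 0.56784×0.99956×0.99907 = 0.039413 + 0.567062 = 0.606475.
Q̄ = (S_0/π) × [bracket] = (589/π) × 0.606475 = 113.70 W/m².
— Configuration B (ϕ=-10.6°):
cos h₀ = −tan(-10.6°) tan(+1.700°) = 0.0056, h₀ = 1.5652 rad.
Bracket: h₀ sin ϕ sin δ + cos ϕ cos δ sin h₀ = 1.5652×-0.18395×0.02967 + 0.98294×0.99956×0.99998 = -0.008543 + 0.982488 = 0.973945.
Q̄ = (S_0/π) × [bracket] = (589/π) × 0.973945 = 182.60 W/m².
Ratio Q̄_A / Q̄_B = 113.70 / 182.60 = 0.6227.

Q̄_A / Q̄_B ≈ 0.623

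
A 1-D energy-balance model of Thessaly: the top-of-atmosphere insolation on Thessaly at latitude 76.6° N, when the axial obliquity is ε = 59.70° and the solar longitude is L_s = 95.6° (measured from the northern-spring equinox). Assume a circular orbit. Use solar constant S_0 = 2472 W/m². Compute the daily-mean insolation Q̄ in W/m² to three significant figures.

Q̄ ≈ 2.07e+03 W/m²

Solar declination: sin δ = sin ε · sin L_s = sin 59.70° × sin 95.6° = 0.85927, so δ = +59.235°.
cos h₀ = −tan(+76.6°) tan(+59.235°) = -7.0513 ≤ −1 ⇒ polar day, h₀ = π.
Bracket: h₀ sin ϕ sin δ + cos ϕ cos δ sin h₀ = 3.1416×0.97278×0.85927 + 0.23175×0.51151×0.00000 = 2.626003 + 0.000000 = 2.626003.
Q̄ = (S_0/π) × [bracket] = (2472/π) × 2.626003 = 2066 W/m².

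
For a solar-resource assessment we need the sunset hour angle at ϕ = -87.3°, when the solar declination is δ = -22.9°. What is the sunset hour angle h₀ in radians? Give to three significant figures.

Sunrise equation: cos h₀ = −tan ϕ · tan δ = -8.9573 ≤ −1, so the Sun never sets (polar day) and h₀ = π.

h₀ = 3.14 rad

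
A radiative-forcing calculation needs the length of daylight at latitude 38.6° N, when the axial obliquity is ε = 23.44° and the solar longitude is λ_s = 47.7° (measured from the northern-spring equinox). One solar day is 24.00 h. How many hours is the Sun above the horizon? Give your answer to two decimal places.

13.90 h

Solar declination: sin δ = sin ε · sin λ_s = sin 23.44° × sin 47.7° = 0.29422, so δ = +17.111°.
cos H₀ = −tan φ · tan δ = −tan(+38.6°) × tan(+17.111°) = -0.2457, so H₀ = 1.8191 rad = 104.23°.
Daylight = 2H₀/(2π) × 24.00 h = (1.8191/π) × 24.00 = 13.90 h.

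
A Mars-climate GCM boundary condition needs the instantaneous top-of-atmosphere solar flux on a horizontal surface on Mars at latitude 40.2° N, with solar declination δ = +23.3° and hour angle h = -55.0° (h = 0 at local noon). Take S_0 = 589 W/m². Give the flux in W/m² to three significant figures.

387 W/m²

cos θ_z = sin ϕ sin δ + cos ϕ cos δ cos h = 0.255308 + 0.402367 = 0.657675.
Flux = S_0 · cos θ_z = 589 × 0.657675 = 387.4 W/m².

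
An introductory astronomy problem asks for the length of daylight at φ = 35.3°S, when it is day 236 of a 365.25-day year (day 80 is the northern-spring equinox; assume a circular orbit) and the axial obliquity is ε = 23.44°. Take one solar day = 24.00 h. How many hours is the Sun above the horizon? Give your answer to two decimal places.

11.03 h

Solar longitude: λ_s = 360° × (236 − 80)/365.25 = 153.758°.
sin δ = sin 23.44° × sin 153.758° = 0.17589, so δ = +10.130°.
cos H₀ = −tan φ · tan δ = −tan(-35.3°) × tan(+10.130°) = 0.1265, so H₀ = 1.4439 rad = 82.73°.
Daylight = 2H₀/(2π) × 24.00 h = (1.4439/π) × 24.00 = 11.03 h.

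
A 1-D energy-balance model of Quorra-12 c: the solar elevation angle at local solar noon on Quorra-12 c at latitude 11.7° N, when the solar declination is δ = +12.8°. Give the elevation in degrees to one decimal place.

88.9°

At local noon the hour angle is zero, so the zenith angle equals |φ − δ| = |+11.7° − (+12.800°)| = 1.100°.
Elevation = 90° − 1.100° = 88.9°.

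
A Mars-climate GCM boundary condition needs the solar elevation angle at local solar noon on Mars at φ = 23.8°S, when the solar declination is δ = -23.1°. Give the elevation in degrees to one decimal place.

At local noon the hour angle is zero, so the zenith angle equals |φ − δ| = |-23.8° − (-23.100°)| = 0.700°.
Elevation = 90° − 0.700° = 89.3°.

89.3°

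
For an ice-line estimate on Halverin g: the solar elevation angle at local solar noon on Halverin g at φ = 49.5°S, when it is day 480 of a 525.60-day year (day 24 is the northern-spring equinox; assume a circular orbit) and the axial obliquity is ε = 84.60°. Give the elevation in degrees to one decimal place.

Solar longitude: λ_s = 360° × (480 − 24)/525.60 = 312.329°.
sin δ = sin 84.60° × sin 312.329° = -0.73601, so δ = -47.393°.
At local noon the hour angle is zero, so the zenith angle equals |φ − δ| = |-49.5° − (-47.393°)| = 2.107°.
Elevation = 90° − 2.107° = 87.9°.

87.9°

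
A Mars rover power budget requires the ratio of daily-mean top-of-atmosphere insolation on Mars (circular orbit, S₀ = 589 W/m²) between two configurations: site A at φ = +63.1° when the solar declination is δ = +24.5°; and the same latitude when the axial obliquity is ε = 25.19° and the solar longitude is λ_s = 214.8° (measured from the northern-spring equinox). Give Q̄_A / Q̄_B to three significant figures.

— Configuration A (φ=+63.1°):
cos H₀ = −tan(+63.1°) tan(+24.500°) = -0.8983, H₀ = 2.6866 rad.
Bracket: H₀ sin φ sin δ + cos φ cos δ sin H₀ = 2.6866×0.89180×0.41469 + 0.45243×0.90996×0.43941 = 0.993560 + 0.180902 = 1.174462.
Q̄ = (S₀/π) × [bracket] = (589/π) × 1.174462 = 220.19 W/m².
— Configuration B (φ=+63.1°):
Solar declination: sin δ = sin ε · sin λ_s = sin 25.19° × sin 214.8° = -0.24291, so δ = -14.058°.
cos H₀ = −tan(+63.1°) tan(-14.058°) = 0.4936, H₀ = 1.0546 rad.
Bracket: H₀ sin φ sin δ + cos φ cos δ sin H₀ = 1.0546×0.89180×-0.24291 + 0.45243×0.97005×0.86970 = -0.228455 + 0.381694 = 0.153239.
Q̄ = (S₀/π) × [bracket] = (589/π) × 0.153239 = 28.730 W/m².
Ratio Q̄_A / Q̄_B = 220.19 / 28.730 = 7.664.

Q̄_A / Q̄_B ≈ 7.66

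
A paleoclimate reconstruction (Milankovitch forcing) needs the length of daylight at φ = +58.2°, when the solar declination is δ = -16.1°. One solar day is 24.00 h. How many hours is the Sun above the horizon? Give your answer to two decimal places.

cos H₀ = −tan φ · tan δ = −tan(+58.2°) × tan(-16.100°) = 0.4655, so H₀ = 1.0866 rad = 62.26°.
Daylight = 2H₀/(2π) × 24.00 h = (1.0866/π) × 24.00 = 8.30 h.

8.30 h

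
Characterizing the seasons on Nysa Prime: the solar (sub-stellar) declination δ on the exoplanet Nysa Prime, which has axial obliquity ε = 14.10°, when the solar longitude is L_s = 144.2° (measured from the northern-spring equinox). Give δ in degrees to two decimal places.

sin δ = sin ε · sin L_s = sin 14.10° × sin 144.2° = 0.142504.
δ = arcsin(0.142504) = +8.19°.

δ = +8.19°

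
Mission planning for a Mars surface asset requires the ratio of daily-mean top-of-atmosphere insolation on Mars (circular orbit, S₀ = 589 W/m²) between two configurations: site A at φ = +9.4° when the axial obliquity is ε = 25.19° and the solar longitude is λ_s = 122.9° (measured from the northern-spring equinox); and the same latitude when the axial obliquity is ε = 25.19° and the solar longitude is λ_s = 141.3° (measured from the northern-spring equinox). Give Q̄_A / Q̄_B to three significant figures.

— Configuration A (φ=+9.4°):
Solar declination: sin δ = sin ε · sin λ_s = sin 25.19° × sin 122.9° = 0.35736, so δ = +20.938°.
cos H₀ = −tan(+9.4°) tan(+20.938°) = -0.0633, H₀ = 1.6342 rad.
Bracket: H₀ sin φ sin δ + cos φ cos δ sin H₀ = 1.6342×0.16333×0.35736 + 0.98657×0.93397×0.99799 = 0.095384 + 0.919575 = 1.014959.
Q̄ = (S₀/π) × [bracket] = (589/π) × 1.014959 = 190.29 W/m².
— Configuration B (φ=+9.4°):
Solar declination: sin δ = sin ε · sin λ_s = sin 25.19° × sin 141.3° = 0.26612, so δ = +15.433°.
cos H₀ = −tan(+9.4°) tan(+15.433°) = -0.0457, H₀ = 1.6165 rad.
Bracket: H₀ sin φ sin δ + cos φ cos δ sin H₀ = 1.6165×0.16333×0.26612 + 0.98657×0.96394×0.99896 = 0.070262 + 0.950005 = 1.020267.
Q̄ = (S₀/π) × [bracket] = (589/π) × 1.020267 = 191.28 W/m².
Ratio Q̄_A / Q̄_B = 190.29 / 191.28 = 0.9948.

Q̄_A / Q̄_B ≈ 0.995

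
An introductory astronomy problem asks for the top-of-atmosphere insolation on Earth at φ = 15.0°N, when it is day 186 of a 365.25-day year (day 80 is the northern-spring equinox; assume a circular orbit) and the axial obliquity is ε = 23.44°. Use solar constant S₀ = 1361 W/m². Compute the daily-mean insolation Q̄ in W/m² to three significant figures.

Q̄ ≈ 456 W/m²

Solar longitude: λ_s = 360° × (186 − 80)/365.25 = 104.476°.
sin δ = sin 23.44° × sin 104.476° = 0.38516, so δ = +22.654°.
cos H₀ = −tan(+15.0°) tan(+22.654°) = -0.1118, H₀ = 1.6829 rad.
Bracket: H₀ sin φ sin δ + cos φ cos δ sin H₀ = 1.6829×0.25882×0.38516 + 0.96593×0.92285×0.99373 = 0.167763 + 0.885819 = 1.053582.
Q̄ = (S₀/π) × [bracket] = (1361/π) × 1.053582 = 456.4 W/m².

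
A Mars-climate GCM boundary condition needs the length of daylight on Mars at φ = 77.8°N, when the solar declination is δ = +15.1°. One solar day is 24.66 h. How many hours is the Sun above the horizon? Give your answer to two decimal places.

Sunrise equation: cos H₀ = −tan φ · tan δ = -1.2480 ≤ −1, so the Sun never sets (polar day) and H₀ = π.
Daylight = 2H₀/(2π) × 24.66 h = (3.1416/π) × 24.66 = 24.66 h.

24.66 h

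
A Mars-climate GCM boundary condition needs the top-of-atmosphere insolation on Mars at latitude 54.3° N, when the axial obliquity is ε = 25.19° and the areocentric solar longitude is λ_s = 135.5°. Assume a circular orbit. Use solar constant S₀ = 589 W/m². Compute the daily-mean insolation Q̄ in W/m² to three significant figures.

sin δ = sin 25.19° × sin 135.5° = 0.29832, so δ = +17.357°.
cos H₀ = −tan(+54.3°) tan(+17.357°) = -0.4350, H₀ = 2.0208 rad.
Bracket: H₀ sin φ sin δ + cos φ cos δ sin H₀ = 2.0208×0.81208×0.29832 + 0.58354×0.95447×0.90045 = 0.489558 + 0.501525 = 0.991083.
Q̄ = (S₀/π) × [bracket] = (589/π) × 0.991083 = 185.8 W/m².

Q̄ ≈ 186 W/m²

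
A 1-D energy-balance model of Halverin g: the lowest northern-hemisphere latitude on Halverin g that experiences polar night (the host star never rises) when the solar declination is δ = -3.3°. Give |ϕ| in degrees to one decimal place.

Polar night requires cos h₀ = −tan ϕ tan δ ≥ 1, i.e. tan ϕ tan δ ≤ −1.
The boundary is |tan ϕ| · |tan δ| = 1, so |ϕ| = 90° − |δ| = 90° − 3.3° = 86.7° in the northern hemisphere.

|ϕ| = 86.7°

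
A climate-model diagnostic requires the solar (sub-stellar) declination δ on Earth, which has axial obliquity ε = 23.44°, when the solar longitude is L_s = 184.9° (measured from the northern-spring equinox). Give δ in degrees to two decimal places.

sin δ = sin ε · sin L_s = sin 23.44° × sin 184.9° = -0.033978.
δ = arcsin(-0.033978) = -1.95°.

δ = -1.95°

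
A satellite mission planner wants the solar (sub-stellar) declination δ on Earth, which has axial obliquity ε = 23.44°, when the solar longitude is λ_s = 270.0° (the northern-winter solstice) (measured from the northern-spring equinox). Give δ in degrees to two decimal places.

sin δ = sin ε · sin λ_s = sin 23.44° × sin 270.0° = -0.397789.
δ = arcsin(-0.397789) = -23.44°.

δ = -23.44°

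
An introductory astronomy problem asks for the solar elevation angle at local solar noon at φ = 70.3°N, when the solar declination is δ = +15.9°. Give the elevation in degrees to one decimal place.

At local noon the hour angle is zero, so the zenith angle equals |φ − δ| = |+70.3° − (+15.900°)| = 54.400°.
Elevation = 90° − 54.400° = 35.6°.

35.6°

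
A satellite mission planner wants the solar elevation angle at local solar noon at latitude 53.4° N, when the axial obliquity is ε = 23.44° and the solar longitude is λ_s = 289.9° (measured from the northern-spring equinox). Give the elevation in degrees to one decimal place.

Solar declination: sin δ = sin ε · sin λ_s = sin 23.44° × sin 289.9° = -0.37404, so δ = -21.965°.
At local noon the hour angle is zero, so the zenith angle equals |φ − δ| = |+53.4° − (-21.965°)| = 75.365°.
Elevation = 90° − 75.365° = 14.6°.

14.6°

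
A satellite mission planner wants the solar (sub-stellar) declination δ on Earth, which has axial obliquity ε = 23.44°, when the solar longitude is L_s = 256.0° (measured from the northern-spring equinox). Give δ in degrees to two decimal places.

δ = -22.70°

sin δ = sin ε · sin L_s = sin 23.44° × sin 256.0° = -0.385972.
δ = arcsin(-0.385972) = -22.70°.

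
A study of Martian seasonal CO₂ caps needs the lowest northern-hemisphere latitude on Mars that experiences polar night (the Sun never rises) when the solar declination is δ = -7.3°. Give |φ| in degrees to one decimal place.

Polar night requires cos H₀ = −tan φ tan δ ≥ 1, i.e. tan φ tan δ ≤ −1.
The boundary is |tan φ| · |tan δ| = 1, so |φ| = 90° − |δ| = 90° − 7.3° = 82.7° in the northern hemisphere.

|φ| = 82.7°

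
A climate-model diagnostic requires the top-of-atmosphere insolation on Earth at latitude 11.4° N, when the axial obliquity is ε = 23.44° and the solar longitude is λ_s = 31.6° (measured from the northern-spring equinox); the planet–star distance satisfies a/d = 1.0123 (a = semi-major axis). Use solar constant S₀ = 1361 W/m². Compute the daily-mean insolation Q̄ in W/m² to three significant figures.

Q̄ ≈ 455 W/m²

Solar declination: sin δ = sin ε · sin λ_s = sin 23.44° × sin 31.6° = 0.20844, so δ = +12.031°.
cos H₀ = −tan(+11.4°) tan(+12.031°) = -0.0430, H₀ = 1.6138 rad.
Bracket: H₀ sin φ sin δ + cos φ cos δ sin H₀ = 1.6138×0.19766×0.20844 + 0.98027×0.97804×0.99908 = 0.066489 + 0.957861 = 1.024350.
Inverse-square distance factor (a/d)² = 1.0123² = 1.024751.
Q̄ = (S₀/π) × 1.024751 × [bracket] = (1361/π) × 1.024751 × 1.024350 = 454.8 W/m².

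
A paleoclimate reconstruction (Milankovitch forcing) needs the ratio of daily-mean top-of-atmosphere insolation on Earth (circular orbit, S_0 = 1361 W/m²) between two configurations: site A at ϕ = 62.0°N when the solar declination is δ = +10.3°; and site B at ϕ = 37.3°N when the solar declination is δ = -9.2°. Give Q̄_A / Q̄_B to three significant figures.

— Configuration A (ϕ=+62.0°):
cos h₀ = −tan(+62.0°) tan(+10.300°) = -0.3418, h₀ = 1.9196 rad.
Bracket: h₀ sin ϕ sin δ + cos ϕ cos δ sin h₀ = 1.9196×0.88295×0.17880 + 0.46947×0.98389×0.93978 = 0.303050 + 0.434091 = 0.737141.
Q̄ = (S_0/π) × [bracket] = (1361/π) × 0.737141 = 319.34 W/m².
— Configuration B (ϕ=+37.3°):
cos h₀ = −tan(+37.3°) tan(-9.200°) = 0.1234, h₀ = 1.4471 rad.
Bracket: h₀ sin ϕ sin δ + cos ϕ cos δ sin h₀ = 1.4471×0.60599×-0.15988 + 0.79547×0.98714×0.99236 = -0.140203 + 0.779241 = 0.639038.
Q̄ = (S_0/π) × [bracket] = (1361/π) × 0.639038 = 276.84 W/m².
Ratio Q̄_A / Q̄_B = 319.34 / 276.84 = 1.154.

Q̄_A / Q̄_B ≈ 1.15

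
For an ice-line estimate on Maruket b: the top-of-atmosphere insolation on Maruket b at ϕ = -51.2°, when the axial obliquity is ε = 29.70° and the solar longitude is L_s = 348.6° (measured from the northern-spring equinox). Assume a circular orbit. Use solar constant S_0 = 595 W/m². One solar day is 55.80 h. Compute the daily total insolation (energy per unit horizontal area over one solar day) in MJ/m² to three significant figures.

Solar declination: sin δ = sin ε · sin L_s = sin 29.70° × sin 348.6° = -0.09793, so δ = -5.620°.
cos h₀ = −tan(-51.2°) tan(-5.620°) = -0.1224, h₀ = 1.6935 rad.
Bracket: h₀ sin ϕ sin δ + cos ϕ cos δ sin h₀ = 1.6935×-0.77934×-0.09793 + 0.62660×0.99519×0.99248 = 0.129249 + 0.618897 = 0.748146.
Q̄ = (S_0/π) × [bracket] = (595/π) × 0.748146 = 141.69 W/m².
Daily total = Q̄ × 55.80 h × 3600 s/h = 141.69 × 55.80 × 3600 / 10⁶ = 28.46 MJ/m².

28.5 MJ/m²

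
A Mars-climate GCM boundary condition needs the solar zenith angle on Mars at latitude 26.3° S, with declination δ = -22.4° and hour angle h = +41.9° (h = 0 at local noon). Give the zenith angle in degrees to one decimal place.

θ_z = 38.2°

cos θ_z = sin φ sin δ + cos φ cos δ cos h = 0.168841 + 0.616917 = 0.785758.
θ_z = arccos(0.785758) = 38.2°.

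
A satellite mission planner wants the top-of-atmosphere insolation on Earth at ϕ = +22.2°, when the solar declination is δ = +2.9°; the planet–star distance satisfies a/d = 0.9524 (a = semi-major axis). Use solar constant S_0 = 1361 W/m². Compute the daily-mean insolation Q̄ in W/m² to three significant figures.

Q̄ ≈ 375 W/m²

cos h₀ = −tan(+22.2°) tan(+2.900°) = -0.0207, h₀ = 1.5915 rad.
Bracket: h₀ sin ϕ sin δ + cos ϕ cos δ sin h₀ = 1.5915×0.37784×0.05059 + 0.92587×0.99872×0.99979 = 0.030421 + 0.924491 = 0.954912.
Inverse-square distance factor (a/d)² = 0.9524² = 0.907066.
Q̄ = (S_0/π) × 0.907066 × [bracket] = (1361/π) × 0.907066 × 0.954912 = 375.2 W/m².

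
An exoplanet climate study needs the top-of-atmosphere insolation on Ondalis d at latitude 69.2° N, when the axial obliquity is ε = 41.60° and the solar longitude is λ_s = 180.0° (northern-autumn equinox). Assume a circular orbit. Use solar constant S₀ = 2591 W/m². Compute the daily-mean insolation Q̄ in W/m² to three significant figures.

Solar declination: sin δ = sin ε · sin λ_s = sin 41.60° × sin 180.0° = 0.00000, so δ = +0.000°.
cos H₀ = −tan(+69.2°) tan(+0.000°) = -0.0000, H₀ = 1.5708 rad.
Bracket: H₀ sin φ sin δ + cos φ cos δ sin H₀ = 1.5708×0.93483×0.00000 + 0.35511×1.00000×1.00000 = 0.000000 + 0.355110 = 0.355110.
Q̄ = (S₀/π) × [bracket] = (2591/π) × 0.355110 = 292.9 W/m².

Q̄ ≈ 293 W/m²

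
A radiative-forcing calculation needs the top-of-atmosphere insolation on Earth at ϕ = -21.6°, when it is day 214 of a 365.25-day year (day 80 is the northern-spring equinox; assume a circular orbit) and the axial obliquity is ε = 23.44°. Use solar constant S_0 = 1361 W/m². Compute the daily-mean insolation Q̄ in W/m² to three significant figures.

Solar longitude: L_s = 360° × (214 − 80)/365.25 = 132.074°.
sin δ = sin 23.44° × sin 132.074° = 0.29527, so δ = +17.174°.
cos h₀ = −tan(-21.6°) tan(+17.174°) = 0.1224, h₀ = 1.4481 rad.
Bracket: h₀ sin ϕ sin δ + cos ϕ cos δ sin h₀ = 1.4481×-0.36812×0.29527 + 0.92978×0.95541×0.99249 = -0.157401 + 0.881650 = 0.724249.
Q̄ = (S_0/π) × [bracket] = (1361/π) × 0.724249 = 313.8 W/m².

Q̄ ≈ 314 W/m²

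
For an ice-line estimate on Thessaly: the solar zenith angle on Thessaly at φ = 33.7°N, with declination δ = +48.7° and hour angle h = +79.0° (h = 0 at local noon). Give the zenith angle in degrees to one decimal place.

cos θ_z = sin φ sin δ + cos φ cos δ cos h = 0.416835 + 0.104772 = 0.521607.
θ_z = arccos(0.521607) = 58.6°.

θ_z = 58.6°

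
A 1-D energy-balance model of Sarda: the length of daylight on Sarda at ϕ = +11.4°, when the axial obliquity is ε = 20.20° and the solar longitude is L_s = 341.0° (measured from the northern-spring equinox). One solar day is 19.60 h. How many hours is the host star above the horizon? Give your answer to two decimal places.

Solar declination: sin δ = sin ε · sin L_s = sin 20.20° × sin 341.0° = -0.11242, so δ = -6.455°.
cos h₀ = −tan ϕ · tan δ = −tan(+11.4°) × tan(-6.455°) = 0.0228, so h₀ = 1.5480 rad = 88.69°.
Daylight = 2h₀/(2π) × 19.60 h = (1.5480/π) × 19.60 = 9.66 h.

9.66 h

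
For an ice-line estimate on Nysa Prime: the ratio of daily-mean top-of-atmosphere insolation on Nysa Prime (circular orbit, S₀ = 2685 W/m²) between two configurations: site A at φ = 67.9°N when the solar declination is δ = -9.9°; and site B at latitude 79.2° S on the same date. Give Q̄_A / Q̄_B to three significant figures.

Q̄_A / Q̄_B ≈ 0.290

— Configuration A (φ=+67.9°):
cos H₀ = −tan(+67.9°) tan(-9.900°) = 0.4298, H₀ = 1.1265 rad.
Bracket: H₀ sin φ sin δ + cos φ cos δ sin H₀ = 1.1265×0.92653×-0.17193 + 0.37622×0.98511×0.90292 = -0.179450 + 0.334638 = 0.155188.
Q̄ = (S₀/π) × [bracket] = (2685/π) × 0.155188 = 132.63 W/m².
— Configuration B (φ=-79.2°):
cos H₀ = −tan(-79.2°) tan(-9.900°) = -0.9149, H₀ = 2.7261 rad.
Bracket: H₀ sin φ sin δ + cos φ cos δ sin H₀ = 2.7261×-0.98229×-0.17193 + 0.18738×0.98511×0.40366 = 0.460398 + 0.074512 = 0.534910.
Q̄ = (S₀/π) × [bracket] = (2685/π) × 0.534910 = 457.17 W/m².
Ratio Q̄_A / Q̄_B = 132.63 / 457.17 = 0.2901.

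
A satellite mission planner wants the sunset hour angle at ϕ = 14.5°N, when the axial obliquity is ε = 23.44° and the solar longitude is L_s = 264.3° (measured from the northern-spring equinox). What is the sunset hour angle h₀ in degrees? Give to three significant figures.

Solar declination: sin δ = sin ε · sin L_s = sin 23.44° × sin 264.3° = -0.39582, so δ = -23.317°.
cos h₀ = −tan ϕ · tan δ = −tan(+14.5°) × tan(-23.317°) = 0.1115, so h₀ = 1.4591 rad = 83.60°.

h₀ = 83.6°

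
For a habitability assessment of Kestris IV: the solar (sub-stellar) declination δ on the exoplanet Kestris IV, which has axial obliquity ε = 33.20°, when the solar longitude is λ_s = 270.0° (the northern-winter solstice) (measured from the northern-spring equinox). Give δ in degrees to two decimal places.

δ = -33.20°

sin δ = sin ε · sin λ_s = sin 33.20° × sin 270.0° = -0.547563.
δ = arcsin(-0.547563) = -33.20°.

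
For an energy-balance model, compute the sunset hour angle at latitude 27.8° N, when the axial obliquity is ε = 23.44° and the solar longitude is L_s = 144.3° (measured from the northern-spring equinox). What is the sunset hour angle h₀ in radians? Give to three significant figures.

Solar declination: sin δ = sin ε · sin L_s = sin 23.44° × sin 144.3° = 0.23213, so δ = +13.422°.
cos h₀ = −tan ϕ · tan δ = −tan(+27.8°) × tan(+13.422°) = -0.1258, so h₀ = 1.6970 rad = 97.23°.

h₀ = 1.70 rad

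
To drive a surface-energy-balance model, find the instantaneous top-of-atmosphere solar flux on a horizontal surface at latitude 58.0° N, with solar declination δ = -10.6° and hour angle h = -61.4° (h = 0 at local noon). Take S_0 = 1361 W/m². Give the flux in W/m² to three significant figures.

cos θ_z = sin ϕ sin δ + cos ϕ cos δ cos h = -0.156000 + 0.249339 = 0.093339.
Flux = S_0 · cos θ_z = 1361 × 0.093339 = 127.0 W/m².

127 W/m²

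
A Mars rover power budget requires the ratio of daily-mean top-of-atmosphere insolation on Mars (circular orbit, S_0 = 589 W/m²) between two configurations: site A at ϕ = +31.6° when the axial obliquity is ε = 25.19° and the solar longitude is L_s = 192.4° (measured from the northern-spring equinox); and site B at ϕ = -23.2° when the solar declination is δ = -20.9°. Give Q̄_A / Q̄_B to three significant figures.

Q̄_A / Q̄_B ≈ 0.710

— Configuration A (ϕ=+31.6°):
Solar declination: sin δ = sin ε · sin L_s = sin 25.19° × sin 192.4° = -0.09140, so δ = -5.244°.
cos h₀ = −tan(+31.6°) tan(-5.244°) = 0.0565, h₀ = 1.5143 rad.
Bracket: h₀ sin ϕ sin δ + cos ϕ cos δ sin h₀ = 1.5143×0.52399×-0.09140 + 0.85173×0.99581×0.99840 = -0.072524 + 0.846804 = 0.774280.
Q̄ = (S_0/π) × [bracket] = (589/π) × 0.774280 = 145.17 W/m².
— Configuration B (ϕ=-23.2°):
cos h₀ = −tan(-23.2°) tan(-20.900°) = -0.1637, h₀ = 1.7352 rad.
Bracket: h₀ sin ϕ sin δ + cos ϕ cos δ sin h₀ = 1.7352×-0.39394×-0.35674 + 0.91914×0.93420×0.98652 = 0.243855 + 0.847086 = 1.090941.
Q̄ = (S_0/π) × [bracket] = (589/π) × 1.090941 = 204.53 W/m².
Ratio Q̄_A / Q̄_B = 145.17 / 204.53 = 0.7098.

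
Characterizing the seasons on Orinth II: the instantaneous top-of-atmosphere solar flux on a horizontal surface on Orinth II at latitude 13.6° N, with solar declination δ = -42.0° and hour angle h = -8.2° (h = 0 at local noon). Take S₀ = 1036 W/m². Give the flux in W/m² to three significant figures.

578 W/m²

cos θ_z = sin φ sin δ + cos φ cos δ cos h = -0.157341 + 0.714923 = 0.557582.
Flux = S₀ · cos θ_z = 1036 × 0.557582 = 577.7 W/m².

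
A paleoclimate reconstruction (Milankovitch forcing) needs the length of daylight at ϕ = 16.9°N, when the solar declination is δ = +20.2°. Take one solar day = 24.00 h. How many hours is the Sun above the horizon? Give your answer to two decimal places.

12.86 h

cos h₀ = −tan ϕ · tan δ = −tan(+16.9°) × tan(+20.200°) = -0.1118, so h₀ = 1.6828 rad = 96.42°.
Daylight = 2h₀/(2π) × 24.00 h = (1.6828/π) × 24.00 = 12.86 h.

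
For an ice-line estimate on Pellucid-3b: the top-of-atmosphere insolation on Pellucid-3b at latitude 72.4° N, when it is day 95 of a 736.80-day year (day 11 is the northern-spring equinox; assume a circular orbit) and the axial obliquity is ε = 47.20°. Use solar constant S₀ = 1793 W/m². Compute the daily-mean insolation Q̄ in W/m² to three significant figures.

Solar longitude: λ_s = 360° × (95 − 11)/736.80 = 41.042°.
sin δ = sin 47.20° × sin 41.042° = 0.48178, so δ = +28.802°.
cos H₀ = −tan(+72.4°) tan(+28.802°) = -1.7332 ≤ −1 ⇒ polar day, H₀ = π.
Bracket: H₀ sin φ sin δ + cos φ cos δ sin H₀ = 3.1416×0.95319×0.48178 + 0.30237×0.87629×0.00000 = 1.442710 + 0.000000 = 1.442710.
Q̄ = (S₀/π) × [bracket] = (1793/π) × 1.442710 = 823.4 W/m².

Q̄ ≈ 823 W/m²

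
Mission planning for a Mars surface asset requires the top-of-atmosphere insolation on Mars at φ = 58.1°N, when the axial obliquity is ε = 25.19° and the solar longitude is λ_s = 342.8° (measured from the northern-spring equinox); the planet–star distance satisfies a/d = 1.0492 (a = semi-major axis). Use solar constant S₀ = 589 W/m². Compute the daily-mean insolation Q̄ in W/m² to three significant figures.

Q̄ ≈ 75.8 W/m²

Solar declination: sin δ = sin ε · sin λ_s = sin 25.19° × sin 342.8° = -0.12586, so δ = -7.230°.
cos H₀ = −tan(+58.1°) tan(-7.230°) = 0.2038, H₀ = 1.3655 rad.
Bracket: H₀ sin φ sin δ + cos φ cos δ sin H₀ = 1.3655×0.84897×-0.12586 + 0.52844×0.99205×0.97901 = -0.145906 + 0.513235 = 0.367329.
Inverse-square distance factor (a/d)² = 1.0492² = 1.100821.
Q̄ = (S₀/π) × 1.100821 × [bracket] = (589/π) × 1.100821 × 0.367329 = 75.81 W/m².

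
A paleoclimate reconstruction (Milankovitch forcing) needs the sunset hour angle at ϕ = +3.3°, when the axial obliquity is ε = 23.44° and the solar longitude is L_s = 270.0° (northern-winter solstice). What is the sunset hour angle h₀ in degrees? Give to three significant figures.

h₀ = 88.6°

Solar declination: sin δ = sin ε · sin L_s = sin 23.44° × sin 270.0° = -0.39779, so δ = -23.440°.
cos h₀ = −tan ϕ · tan δ = −tan(+3.3°) × tan(-23.440°) = 0.0250, so h₀ = 1.5458 rad = 88.57°.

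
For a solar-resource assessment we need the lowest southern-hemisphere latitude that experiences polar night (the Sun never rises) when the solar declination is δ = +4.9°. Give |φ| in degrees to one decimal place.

|φ| = 85.1°

Polar night requires cos H₀ = −tan φ tan δ ≥ 1, i.e. tan φ tan δ ≤ −1.
The boundary is |tan φ| · |tan δ| = 1, so |φ| = 90° − |δ| = 90° − 4.9° = 85.1° in the southern hemisphere.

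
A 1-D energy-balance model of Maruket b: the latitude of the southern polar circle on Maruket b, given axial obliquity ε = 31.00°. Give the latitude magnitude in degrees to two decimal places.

59.00°

The polar circle is the lowest latitude that experiences at least one full rotation of continuous darkness at the northern-summer solstice; it lies at |ϕ| = 90° − ε = 90° − 31.00° = 59.00°.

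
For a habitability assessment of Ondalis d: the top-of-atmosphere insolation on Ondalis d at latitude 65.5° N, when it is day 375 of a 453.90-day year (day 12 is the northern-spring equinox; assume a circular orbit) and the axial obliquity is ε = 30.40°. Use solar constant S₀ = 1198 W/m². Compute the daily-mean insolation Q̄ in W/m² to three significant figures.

Q̄ ≈ 0.00 W/m²

Solar longitude: λ_s = 360° × (375 − 12)/453.90 = 287.905°.
sin δ = sin 30.40° × sin 287.905° = -0.48153, so δ = -28.785°.
cos H₀ = −tan(+65.5°) tan(-28.785°) = 1.2056 ≥ 1 ⇒ polar night, H₀ = 0 and Q̄ = 0.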